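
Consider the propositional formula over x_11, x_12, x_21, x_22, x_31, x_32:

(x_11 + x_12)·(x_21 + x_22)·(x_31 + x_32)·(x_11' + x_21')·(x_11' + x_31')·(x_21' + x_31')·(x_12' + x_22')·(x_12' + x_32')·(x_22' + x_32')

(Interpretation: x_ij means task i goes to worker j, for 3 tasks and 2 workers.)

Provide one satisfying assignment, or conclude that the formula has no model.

UNSATISFIABLE

Case x_11 = 1:
The clause (x_21') is unit, so x_21 = 0.
The clause (x_22) is unit, so x_22 = 1.
The clause (x_31') is unit, so x_31 = 0.
The clause (x_32) is unit, so x_32 = 1.
Now (x_32') is unsatisfied and unit — conflict.
Backtrack on x_11: now try x_11 = 0.
The clause (x_12) is unit, so x_12 = 1.
The clause (x_22') is unit, so x_22 = 0.
The clause (x_21) is unit, so x_21 = 1.
The clause (x_31') is unit, so x_31 = 0.
The clause (x_32) is unit, so x_32 = 1.
Now (x_32') is unsatisfied and unit — conflict.
Neither x_11 = 1 nor x_11 = 0 works.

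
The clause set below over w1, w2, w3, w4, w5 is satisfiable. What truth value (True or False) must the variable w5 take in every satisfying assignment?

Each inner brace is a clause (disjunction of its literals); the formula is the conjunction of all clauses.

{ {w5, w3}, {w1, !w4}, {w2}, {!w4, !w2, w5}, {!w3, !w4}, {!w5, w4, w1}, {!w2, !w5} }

False

Suppose w5 = true.
From the singleton clause (w2), w2 = true.
That conflicts with the unit clause (!w2).
So every satisfying assignment has w5 = False.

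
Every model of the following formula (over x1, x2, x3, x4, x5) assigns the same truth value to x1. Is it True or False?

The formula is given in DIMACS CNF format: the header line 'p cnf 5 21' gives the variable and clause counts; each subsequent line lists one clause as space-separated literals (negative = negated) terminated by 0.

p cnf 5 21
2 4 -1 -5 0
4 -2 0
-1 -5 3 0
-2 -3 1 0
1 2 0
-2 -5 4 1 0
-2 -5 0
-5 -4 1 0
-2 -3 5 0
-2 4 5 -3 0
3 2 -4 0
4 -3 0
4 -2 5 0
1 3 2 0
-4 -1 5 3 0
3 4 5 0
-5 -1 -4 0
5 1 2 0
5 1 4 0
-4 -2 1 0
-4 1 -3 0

Suppose x1 = False.
From the singleton clause (x2), x2 = True.
From the singleton clause (x4), x4 = True.
Now (¬x4) is unsatisfied and unit — conflict.
So every satisfying assignment has x1 = True.

True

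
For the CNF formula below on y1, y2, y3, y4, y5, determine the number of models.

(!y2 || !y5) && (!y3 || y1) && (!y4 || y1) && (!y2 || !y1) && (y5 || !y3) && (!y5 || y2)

There are 2^5 = 32 truth assignments over (y1, y2, y3, y4, y5).
Split on y3. With y3 = true, the clauses containing y3 are satisfied and !y3 drops from the rest; 0 of the 2^4 = 16 assignments to the other variables satisfy what remains.
With y3 = false, by the same count on the reduced clause set, 4 assignments work.
Total: 0 + 4 = 4.

4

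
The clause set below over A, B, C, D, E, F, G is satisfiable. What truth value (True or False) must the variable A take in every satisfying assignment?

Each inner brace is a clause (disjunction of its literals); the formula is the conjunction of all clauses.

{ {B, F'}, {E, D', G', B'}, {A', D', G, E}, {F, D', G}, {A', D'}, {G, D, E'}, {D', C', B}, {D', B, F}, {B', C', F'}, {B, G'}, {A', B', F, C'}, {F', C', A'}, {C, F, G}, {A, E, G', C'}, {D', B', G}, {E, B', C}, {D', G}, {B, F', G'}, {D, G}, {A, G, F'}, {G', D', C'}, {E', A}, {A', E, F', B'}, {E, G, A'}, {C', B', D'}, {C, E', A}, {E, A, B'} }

True

Suppose A = 0.
From the singleton clause (E'), E = 0.
From the singleton clause (B'), B = 0.
From the singleton clause (F'), F = 0.
From the singleton clause (D'), D = 0.
From the singleton clause (G'), G = 0.
That conflicts with the unit clause (G).
So every satisfying assignment has A = True.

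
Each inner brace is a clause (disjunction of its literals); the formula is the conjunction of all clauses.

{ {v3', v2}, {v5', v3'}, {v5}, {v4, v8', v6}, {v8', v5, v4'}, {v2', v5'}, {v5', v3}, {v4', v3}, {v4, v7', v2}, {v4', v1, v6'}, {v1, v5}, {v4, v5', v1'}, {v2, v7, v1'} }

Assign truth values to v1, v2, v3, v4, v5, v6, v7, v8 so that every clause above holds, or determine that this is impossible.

UNSATISFIABLE

(v5) alone gives v5 = 1.
(v3') alone gives v3 = 0.
That conflicts with the unit clause (v3).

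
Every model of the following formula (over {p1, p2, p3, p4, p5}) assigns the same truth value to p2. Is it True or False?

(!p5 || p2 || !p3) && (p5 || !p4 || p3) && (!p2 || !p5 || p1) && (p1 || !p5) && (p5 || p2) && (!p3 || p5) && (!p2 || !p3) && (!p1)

Suppose p2 = false.
(p5) alone gives p5 = true.
(!p3) alone gives p3 = false.
(p1) alone gives p1 = true.
That conflicts with the unit clause (!p1).
So every satisfying assignment has p2 = True.

True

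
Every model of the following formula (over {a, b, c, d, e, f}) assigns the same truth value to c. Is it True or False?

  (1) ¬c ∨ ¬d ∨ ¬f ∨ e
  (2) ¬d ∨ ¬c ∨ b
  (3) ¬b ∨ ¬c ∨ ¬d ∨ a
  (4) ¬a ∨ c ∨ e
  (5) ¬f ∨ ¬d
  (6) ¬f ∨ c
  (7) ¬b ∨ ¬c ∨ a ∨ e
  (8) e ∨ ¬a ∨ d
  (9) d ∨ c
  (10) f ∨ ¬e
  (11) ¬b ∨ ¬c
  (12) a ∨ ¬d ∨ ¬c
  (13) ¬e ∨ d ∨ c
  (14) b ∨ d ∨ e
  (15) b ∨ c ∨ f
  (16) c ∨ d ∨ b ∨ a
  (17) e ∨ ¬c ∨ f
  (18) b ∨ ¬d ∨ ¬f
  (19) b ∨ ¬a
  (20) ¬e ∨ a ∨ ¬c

False

Suppose c = True.
(¬b) alone gives b = False.
(¬d) alone gives d = False.
(e) alone gives e = True.
(f) alone gives f = True.
(¬a) alone gives a = False.
That conflicts with the unit clause (a).
So every satisfying assignment has c = False.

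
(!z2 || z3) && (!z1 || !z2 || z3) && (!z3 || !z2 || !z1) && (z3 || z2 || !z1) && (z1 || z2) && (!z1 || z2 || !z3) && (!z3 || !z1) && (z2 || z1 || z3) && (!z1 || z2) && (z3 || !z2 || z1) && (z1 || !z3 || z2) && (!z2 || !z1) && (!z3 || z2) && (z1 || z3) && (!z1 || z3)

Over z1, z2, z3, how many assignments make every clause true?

1

There are 2^3 = 8 truth assignments over (z1, z2, z3).
Check each against the 15 clauses (columns in the order z1, z2, z3):
  F F F  ✗ fails (z1 || z2)
  F F T  ✗ fails (z1 || z2)
  F T F  ✗ fails (!z2 || z3)
  F T T  ✓ satisfies all
  T F F  ✗ fails (z3 || z2 || !z1)
  T F T  ✗ fails (!z1 || z2 || !z3)
  T T F  ✗ fails (!z2 || z3)
  T T T  ✗ fails (!z3 || !z2 || !z1)
1 of the 8 rows is a model.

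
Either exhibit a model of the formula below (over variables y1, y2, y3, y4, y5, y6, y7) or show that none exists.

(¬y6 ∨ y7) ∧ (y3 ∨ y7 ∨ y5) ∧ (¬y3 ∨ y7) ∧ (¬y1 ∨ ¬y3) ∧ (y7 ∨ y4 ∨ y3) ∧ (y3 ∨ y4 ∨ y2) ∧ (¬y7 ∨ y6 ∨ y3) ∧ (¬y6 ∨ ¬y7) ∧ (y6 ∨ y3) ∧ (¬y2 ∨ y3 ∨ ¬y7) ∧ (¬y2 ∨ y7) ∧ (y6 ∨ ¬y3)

Branch on y6: set y6 = False.
From the singleton clause (y3), y3 = True.
That conflicts with the unit clause (¬y3).
Undo y6 and try y6 = True.
From the singleton clause (y7), y7 = True.
That conflicts with the unit clause (¬y7).
Neither y6 = True nor y6 = False works.

UNSATISFIABLE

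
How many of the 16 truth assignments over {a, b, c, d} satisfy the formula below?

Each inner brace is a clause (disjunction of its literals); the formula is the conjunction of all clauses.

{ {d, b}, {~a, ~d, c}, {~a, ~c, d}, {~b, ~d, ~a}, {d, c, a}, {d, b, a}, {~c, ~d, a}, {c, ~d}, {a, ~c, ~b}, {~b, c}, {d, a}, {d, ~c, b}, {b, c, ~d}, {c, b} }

There are 2^4 = 16 truth assignments over (a, b, c, d).
Split on b. With b = 1, the clauses containing b are satisfied and ~b drops from the rest; 0 of the 2^3 = 8 assignments to the other variables satisfy what remains.
With b = 0, by the same count on the reduced clause set, 1 assignment works.
(One model: a=T, b=F, c=T, d=T.)
Total: 0 + 1 = 1.

1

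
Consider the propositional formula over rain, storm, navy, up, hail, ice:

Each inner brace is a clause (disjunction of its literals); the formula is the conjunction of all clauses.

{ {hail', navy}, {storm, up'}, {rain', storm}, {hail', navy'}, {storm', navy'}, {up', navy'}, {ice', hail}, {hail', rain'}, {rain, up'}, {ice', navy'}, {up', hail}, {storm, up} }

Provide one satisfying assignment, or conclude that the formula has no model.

Branch on hail: set hail = 0.
Unit clause (ice') forces ice = 0.
Unit clause (up') forces up = 0.
Unit clause (storm) forces storm = 1.
Unit clause (navy') forces navy = 0.
No clause remains; rain is free.

rain ↦ 1, storm ↦ 1, navy ↦ 0, up ↦ 0, hail ↦ 0, ice ↦ 0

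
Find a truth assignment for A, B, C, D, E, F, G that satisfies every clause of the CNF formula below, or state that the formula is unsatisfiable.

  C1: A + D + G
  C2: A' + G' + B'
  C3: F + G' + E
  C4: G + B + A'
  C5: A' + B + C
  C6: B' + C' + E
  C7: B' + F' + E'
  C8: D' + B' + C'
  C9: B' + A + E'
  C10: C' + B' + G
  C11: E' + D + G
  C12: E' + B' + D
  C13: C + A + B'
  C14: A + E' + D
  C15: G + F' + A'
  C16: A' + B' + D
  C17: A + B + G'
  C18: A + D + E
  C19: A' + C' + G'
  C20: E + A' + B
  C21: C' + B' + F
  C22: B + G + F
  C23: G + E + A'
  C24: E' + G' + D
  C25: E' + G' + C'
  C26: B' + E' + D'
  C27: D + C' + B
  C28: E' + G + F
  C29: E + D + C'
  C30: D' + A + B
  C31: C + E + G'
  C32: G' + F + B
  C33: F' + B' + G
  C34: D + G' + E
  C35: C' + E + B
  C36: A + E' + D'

Branch on A: set A = 1.
Branch on G: set G = 0.
(B) alone gives B = 1.
(C') alone gives C = 0.
(F') alone gives F = 0.
(D) alone gives D = 1.
(E) alone gives E = 1.
Now (E') is unsatisfied and unit — conflict.
That branch fails; take G = 1 instead.
(B') alone gives B = 0.
(C) alone gives C = 1.
Now (C') is unsatisfied and unit — conflict.
Neither G = 1 nor G = 0 works.
That branch fails; take A = 0 instead.
Branch on D: set D = 1.
(B) alone gives B = 1.
(C') alone gives C = 0.
Now (C) is unsatisfied and unit — conflict.
That branch fails; take D = 0 instead.
(G) alone gives G = 1.
(E') alone gives E = 0.
Now (E) is unsatisfied and unit — conflict.
Neither D = 1 nor D = 0 works.
Neither A = 1 nor A = 0 works.

UNSATISFIABLE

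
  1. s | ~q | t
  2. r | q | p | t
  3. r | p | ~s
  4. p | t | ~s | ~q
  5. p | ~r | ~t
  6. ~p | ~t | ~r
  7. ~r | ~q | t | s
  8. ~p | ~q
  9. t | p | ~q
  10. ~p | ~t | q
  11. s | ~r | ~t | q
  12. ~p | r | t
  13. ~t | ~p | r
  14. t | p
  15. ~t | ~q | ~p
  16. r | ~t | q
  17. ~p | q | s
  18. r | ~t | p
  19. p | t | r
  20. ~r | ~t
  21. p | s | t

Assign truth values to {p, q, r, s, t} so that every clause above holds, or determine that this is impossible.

Try p = 1.
From the singleton clause (~q), q = 0.
From the singleton clause (~t), t = 0.
From the singleton clause (r), r = 1.
From the singleton clause (s), s = 1.
This assignment satisfies each clause.

p ↦ 1; q ↦ 0; r ↦ 1; s ↦ 1; t ↦ 0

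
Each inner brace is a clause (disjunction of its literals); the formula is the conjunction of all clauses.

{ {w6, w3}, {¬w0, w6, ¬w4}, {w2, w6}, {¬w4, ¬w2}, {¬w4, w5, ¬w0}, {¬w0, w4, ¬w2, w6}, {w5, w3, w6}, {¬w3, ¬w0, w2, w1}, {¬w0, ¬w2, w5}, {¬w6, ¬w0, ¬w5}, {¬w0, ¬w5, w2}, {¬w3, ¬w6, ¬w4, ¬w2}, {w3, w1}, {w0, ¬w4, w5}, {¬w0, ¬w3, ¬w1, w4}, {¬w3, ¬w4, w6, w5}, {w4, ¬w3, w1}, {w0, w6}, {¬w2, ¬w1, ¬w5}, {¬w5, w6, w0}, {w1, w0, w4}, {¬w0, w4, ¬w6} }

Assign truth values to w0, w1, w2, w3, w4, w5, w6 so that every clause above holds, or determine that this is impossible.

w0=False; w1=True; w2=False; w3=False; w4=False; w5=True; w6=True

Try w6 = True.
Try w4 = False.
The clause (¬w0) is unit, so w0 = False.
The clause (w1) is unit, so w1 = True.
Try w2 = False.
Every clause is now satisfied; w3, w5 are unconstrained.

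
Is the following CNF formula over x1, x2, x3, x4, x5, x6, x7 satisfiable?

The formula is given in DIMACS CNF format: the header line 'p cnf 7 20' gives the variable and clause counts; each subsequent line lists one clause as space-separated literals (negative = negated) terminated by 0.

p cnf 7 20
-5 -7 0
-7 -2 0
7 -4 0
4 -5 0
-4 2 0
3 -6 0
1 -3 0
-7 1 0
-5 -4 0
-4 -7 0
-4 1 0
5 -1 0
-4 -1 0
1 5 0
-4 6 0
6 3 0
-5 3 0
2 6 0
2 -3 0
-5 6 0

Unsatisfiable

Try x5 = False.
From the singleton clause (¬x1), x1 = False.
But (x1) is also a unit clause — contradiction.
That branch fails; take x5 = True instead.
From the singleton clause (¬x7), x7 = False.
From the singleton clause (¬x4), x4 = False.
But (x4) is also a unit clause — contradiction.
Either choice for x5 ends in contradiction.
No assignment satisfies every clause.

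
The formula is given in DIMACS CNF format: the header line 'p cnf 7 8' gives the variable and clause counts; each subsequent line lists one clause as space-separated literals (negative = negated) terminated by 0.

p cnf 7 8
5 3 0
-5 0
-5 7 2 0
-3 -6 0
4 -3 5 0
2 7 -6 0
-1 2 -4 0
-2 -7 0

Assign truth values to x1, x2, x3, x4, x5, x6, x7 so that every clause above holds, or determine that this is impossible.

(¬x5) alone gives x5 = False.
(x3) alone gives x3 = True.
(¬x6) alone gives x6 = False.
(x4) alone gives x4 = True.
Suppose x1 = False.
Suppose x2 = True.
(¬x7) alone gives x7 = False.
This assignment satisfies each clause.

x1=False, x2=True, x3=True, x4=True, x5=False, x6=False, x7=False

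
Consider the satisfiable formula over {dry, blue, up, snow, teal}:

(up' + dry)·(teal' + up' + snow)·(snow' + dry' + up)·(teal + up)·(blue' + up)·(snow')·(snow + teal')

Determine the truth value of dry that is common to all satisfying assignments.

Suppose dry = 0.
From the singleton clause (up'), up = 0.
From the singleton clause (teal), teal = 1.
From the singleton clause (blue'), blue = 0.
From the singleton clause (snow'), snow = 0.
Now (snow) is unsatisfied and unit — conflict.
So every satisfying assignment has dry = True.

True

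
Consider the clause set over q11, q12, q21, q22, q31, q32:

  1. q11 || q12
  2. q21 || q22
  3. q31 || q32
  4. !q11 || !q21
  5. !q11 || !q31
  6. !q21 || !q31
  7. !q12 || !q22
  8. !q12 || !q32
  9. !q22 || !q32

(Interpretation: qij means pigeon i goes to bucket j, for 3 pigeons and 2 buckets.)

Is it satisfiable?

No, unsatisfiable

Suppose q11 = true.
(!q21) alone gives q21 = false.
(q22) alone gives q22 = true.
(!q31) alone gives q31 = false.
(q32) alone gives q32 = true.
Now (!q32) is unsatisfied and unit — conflict.
That branch fails; take q11 = false instead.
(q12) alone gives q12 = true.
(!q22) alone gives q22 = false.
(q21) alone gives q21 = true.
(!q31) alone gives q31 = false.
(q32) alone gives q32 = true.
Now (!q32) is unsatisfied and unit — conflict.
Neither q11 = true nor q11 = false works.
No assignment satisfies every clause.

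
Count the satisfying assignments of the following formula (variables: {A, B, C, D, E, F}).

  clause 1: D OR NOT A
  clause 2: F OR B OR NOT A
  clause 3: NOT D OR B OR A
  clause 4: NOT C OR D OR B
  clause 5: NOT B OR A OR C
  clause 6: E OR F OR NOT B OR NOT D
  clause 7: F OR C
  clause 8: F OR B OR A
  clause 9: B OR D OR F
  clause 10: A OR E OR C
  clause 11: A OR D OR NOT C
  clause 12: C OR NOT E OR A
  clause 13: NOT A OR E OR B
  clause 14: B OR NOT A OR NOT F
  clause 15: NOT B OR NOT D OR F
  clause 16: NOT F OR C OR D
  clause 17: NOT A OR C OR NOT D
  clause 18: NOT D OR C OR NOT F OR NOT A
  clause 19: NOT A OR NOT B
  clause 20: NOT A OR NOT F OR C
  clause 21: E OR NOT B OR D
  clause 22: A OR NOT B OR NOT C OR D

There are 2^6 = 64 truth assignments over (A, B, C, D, E, F).
Split on E. With E = true, the clauses containing E are satisfied and NOT E drops from the rest; 1 of the 2^5 = 32 assignments to the other variables satisfy what remains.
With E = false, by the same count on the reduced clause set, 1 assignment works.
(One model: A=F, B=T, C=T, D=T, E=F, F=T.)
Total: 1 + 1 = 2.

2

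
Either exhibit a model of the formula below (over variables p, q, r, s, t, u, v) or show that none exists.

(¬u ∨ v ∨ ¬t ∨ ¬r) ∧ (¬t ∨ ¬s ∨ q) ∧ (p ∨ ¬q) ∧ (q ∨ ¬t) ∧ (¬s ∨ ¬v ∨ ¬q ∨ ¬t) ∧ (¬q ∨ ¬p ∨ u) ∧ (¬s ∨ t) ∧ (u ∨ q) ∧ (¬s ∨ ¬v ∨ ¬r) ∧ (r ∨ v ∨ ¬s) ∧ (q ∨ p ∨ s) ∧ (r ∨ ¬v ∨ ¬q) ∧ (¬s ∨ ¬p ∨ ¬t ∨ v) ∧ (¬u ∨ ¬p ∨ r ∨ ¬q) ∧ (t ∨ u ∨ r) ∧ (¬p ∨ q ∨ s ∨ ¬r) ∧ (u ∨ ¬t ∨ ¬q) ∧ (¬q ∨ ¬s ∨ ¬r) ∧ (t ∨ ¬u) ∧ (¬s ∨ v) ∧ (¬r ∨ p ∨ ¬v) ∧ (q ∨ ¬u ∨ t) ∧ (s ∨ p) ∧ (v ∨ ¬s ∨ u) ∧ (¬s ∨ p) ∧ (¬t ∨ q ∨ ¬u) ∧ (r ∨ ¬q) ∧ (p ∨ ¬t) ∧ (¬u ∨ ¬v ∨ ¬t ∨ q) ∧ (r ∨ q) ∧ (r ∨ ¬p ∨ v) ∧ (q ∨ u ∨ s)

Branch on p: set p = True.
Branch on q: set q = True.
(u) alone gives u = True.
(r) alone gives r = True.
(¬s) alone gives s = False.
(t) alone gives t = True.
(v) alone gives v = True.
Every clause now holds.

p ↦ True,  q ↦ True,  r ↦ True,  s ↦ False,  t ↦ True,  u ↦ True,  v ↦ True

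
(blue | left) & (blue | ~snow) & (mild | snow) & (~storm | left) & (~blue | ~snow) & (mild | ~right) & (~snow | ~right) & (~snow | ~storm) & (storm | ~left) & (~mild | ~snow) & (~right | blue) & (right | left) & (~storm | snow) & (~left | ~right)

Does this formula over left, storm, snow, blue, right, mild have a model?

Yes

Suppose blue = 1.
The clause (~snow) is unit, so snow = 0.
The clause (mild) is unit, so mild = 1.
The clause (~storm) is unit, so storm = 0.
The clause (~left) is unit, so left = 0.
The clause (right) is unit, so right = 1.
Every clause now holds.
A satisfying assignment: left: 0, storm: 0, snow: 0, blue: 1, right: 1, mild: 1.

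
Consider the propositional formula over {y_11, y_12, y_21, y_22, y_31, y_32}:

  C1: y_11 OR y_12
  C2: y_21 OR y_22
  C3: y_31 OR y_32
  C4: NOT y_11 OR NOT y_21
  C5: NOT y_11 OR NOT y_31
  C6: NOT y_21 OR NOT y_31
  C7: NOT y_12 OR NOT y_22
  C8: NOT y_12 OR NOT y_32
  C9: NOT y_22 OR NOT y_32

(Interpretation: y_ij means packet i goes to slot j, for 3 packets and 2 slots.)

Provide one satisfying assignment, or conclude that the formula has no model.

UNSATISFIABLE

Try y_11 = true.
From the singleton clause (NOT y_21), y_21 = false.
From the singleton clause (y_22), y_22 = true.
From the singleton clause (NOT y_31), y_31 = false.
From the singleton clause (y_32), y_32 = true.
Now (NOT y_32) is unsatisfied and unit — conflict.
Undo y_11 and try y_11 = false.
From the singleton clause (y_12), y_12 = true.
From the singleton clause (NOT y_22), y_22 = false.
From the singleton clause (y_21), y_21 = true.
From the singleton clause (NOT y_31), y_31 = false.
From the singleton clause (y_32), y_32 = true.
Now (NOT y_32) is unsatisfied and unit — conflict.
Neither y_11 = true nor y_11 = false works.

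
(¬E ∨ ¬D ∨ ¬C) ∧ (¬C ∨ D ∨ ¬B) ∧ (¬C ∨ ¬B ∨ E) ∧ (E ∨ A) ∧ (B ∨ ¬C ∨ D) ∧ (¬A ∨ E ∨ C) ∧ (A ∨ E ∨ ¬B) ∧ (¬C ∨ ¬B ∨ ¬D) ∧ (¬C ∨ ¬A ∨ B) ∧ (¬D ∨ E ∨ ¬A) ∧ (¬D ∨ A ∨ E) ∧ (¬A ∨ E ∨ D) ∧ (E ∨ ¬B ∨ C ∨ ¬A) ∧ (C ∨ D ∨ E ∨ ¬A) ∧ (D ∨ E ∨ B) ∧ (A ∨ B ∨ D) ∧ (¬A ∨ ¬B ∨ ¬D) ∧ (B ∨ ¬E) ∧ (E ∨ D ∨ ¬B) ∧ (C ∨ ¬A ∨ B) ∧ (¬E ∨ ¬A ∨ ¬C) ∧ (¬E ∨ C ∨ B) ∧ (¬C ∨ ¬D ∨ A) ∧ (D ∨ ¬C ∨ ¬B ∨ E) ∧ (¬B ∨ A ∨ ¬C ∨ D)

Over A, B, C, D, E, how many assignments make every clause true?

3

There are 2^5 = 32 truth assignments over (A, B, C, D, E).
Split on B. With B = True, the clauses containing B are satisfied and ¬B drops from the rest; 3 of the 2^4 = 16 assignments to the other variables satisfy what remains.
With B = False, by the same count on the reduced clause set, 0 assignments work.
Total: 3 + 0 = 3.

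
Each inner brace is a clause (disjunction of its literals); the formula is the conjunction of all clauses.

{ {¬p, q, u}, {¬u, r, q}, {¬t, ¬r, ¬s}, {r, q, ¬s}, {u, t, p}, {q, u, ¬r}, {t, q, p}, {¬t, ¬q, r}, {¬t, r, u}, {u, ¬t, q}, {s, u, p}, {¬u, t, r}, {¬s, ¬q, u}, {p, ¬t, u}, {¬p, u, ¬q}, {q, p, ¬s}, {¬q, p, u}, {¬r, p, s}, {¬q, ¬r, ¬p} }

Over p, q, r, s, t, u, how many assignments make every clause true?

There are 2^6 = 64 truth assignments over (p, q, r, s, t, u).
Split on t. With t = True, the clauses containing t are satisfied and ¬t drops from the rest; 1 of the 2^5 = 32 assignments to the other variables satisfy what remains.
With t = False, by the same count on the reduced clause set, 3 assignments work.
(One model: p=F, q=T, r=T, s=T, t=F, u=T.)
Total: 1 + 3 = 4.

4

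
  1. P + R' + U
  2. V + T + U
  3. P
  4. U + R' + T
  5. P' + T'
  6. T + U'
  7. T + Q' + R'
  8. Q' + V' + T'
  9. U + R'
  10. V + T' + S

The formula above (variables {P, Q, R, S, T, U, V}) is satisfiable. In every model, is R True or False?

False

Suppose R = 1.
From the singleton clause (P), P = 1.
From the singleton clause (T'), T = 0.
From the singleton clause (U), U = 1.
But (U') is also a unit clause — contradiction.
So every satisfying assignment has R = False.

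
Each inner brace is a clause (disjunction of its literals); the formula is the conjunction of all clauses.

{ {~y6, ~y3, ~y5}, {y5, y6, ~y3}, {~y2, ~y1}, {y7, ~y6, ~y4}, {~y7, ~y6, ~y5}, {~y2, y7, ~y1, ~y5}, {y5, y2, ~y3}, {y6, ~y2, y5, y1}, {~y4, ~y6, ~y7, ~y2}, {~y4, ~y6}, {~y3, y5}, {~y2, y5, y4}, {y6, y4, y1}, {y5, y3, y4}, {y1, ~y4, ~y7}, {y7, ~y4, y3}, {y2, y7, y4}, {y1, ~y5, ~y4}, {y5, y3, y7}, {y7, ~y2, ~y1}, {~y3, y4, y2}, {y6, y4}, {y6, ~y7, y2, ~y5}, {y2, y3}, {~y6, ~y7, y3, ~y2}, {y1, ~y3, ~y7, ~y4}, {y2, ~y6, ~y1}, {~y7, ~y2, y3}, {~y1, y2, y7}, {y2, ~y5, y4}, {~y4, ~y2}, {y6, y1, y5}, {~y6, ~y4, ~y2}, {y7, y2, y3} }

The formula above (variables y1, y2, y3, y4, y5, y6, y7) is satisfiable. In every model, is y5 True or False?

True

Suppose y5 = 0.
Unit clause (~y3) forces y3 = 0.
Unit clause (y4) forces y4 = 1.
Unit clause (~y6) forces y6 = 0.
Unit clause (y7) forces y7 = 1.
Unit clause (y1) forces y1 = 1.
Unit clause (~y2) forces y2 = 0.
But (y2) is also a unit clause — contradiction.
So every satisfying assignment has y5 = True.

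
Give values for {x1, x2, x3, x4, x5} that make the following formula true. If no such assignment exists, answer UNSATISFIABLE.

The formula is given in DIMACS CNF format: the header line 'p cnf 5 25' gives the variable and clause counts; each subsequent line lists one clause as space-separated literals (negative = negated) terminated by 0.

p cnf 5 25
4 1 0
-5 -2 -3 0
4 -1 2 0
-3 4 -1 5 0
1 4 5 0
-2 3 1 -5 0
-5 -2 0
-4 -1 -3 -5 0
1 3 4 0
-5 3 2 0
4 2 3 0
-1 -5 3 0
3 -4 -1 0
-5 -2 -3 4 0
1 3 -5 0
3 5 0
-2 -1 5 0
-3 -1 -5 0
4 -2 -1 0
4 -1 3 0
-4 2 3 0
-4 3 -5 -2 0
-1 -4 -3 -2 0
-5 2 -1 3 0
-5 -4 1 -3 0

Case x4 = True:
Case x5 = False:
Unit clause (x3) forces x3 = True.
Case x2 = False:
All clauses hold; x1 can take either value.

x1 ↦ True, x2 ↦ False, x3 ↦ True, x4 ↦ True, x5 ↦ False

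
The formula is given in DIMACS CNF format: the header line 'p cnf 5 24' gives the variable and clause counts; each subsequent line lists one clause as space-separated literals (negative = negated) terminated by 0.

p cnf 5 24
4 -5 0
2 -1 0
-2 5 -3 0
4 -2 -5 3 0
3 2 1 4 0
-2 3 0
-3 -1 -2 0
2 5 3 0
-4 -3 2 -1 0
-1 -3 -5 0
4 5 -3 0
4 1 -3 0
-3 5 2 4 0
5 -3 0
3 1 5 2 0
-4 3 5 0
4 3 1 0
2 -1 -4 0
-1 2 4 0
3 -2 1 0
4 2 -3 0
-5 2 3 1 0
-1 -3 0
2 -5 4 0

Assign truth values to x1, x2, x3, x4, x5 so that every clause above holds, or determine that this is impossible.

Case x4 = True:
Case x2 = True:
The clause (x3) is unit, so x3 = True.
The clause (x5) is unit, so x5 = True.
The clause (¬x1) is unit, so x1 = False.
This assignment satisfies each clause.

x1 ↦ False; x2 ↦ True; x3 ↦ True; x4 ↦ True; x5 ↦ True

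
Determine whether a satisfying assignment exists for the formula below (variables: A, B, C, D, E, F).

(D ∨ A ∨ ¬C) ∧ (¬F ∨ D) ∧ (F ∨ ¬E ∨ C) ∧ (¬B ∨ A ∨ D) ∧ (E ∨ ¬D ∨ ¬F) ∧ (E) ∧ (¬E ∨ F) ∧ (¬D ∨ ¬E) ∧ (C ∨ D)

No

(E) alone gives E = True.
(F) alone gives F = True.
(D) alone gives D = True.
That conflicts with the unit clause (¬D).
No assignment satisfies every clause.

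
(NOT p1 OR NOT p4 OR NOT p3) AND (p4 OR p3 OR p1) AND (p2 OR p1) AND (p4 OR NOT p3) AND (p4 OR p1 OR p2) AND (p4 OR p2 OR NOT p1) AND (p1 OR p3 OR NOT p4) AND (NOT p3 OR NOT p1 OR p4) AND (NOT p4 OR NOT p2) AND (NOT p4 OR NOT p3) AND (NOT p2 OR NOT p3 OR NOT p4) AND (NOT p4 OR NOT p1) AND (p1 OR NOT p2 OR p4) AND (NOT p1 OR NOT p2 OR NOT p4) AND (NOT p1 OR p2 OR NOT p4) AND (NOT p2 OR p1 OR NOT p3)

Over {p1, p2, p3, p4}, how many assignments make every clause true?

1

There are 2^4 = 16 truth assignments over (p1, p2, p3, p4).
Split on p2. With p2 = true, the clauses containing p2 are satisfied and NOT p2 drops from the rest; 1 of the 2^3 = 8 assignments to the other variables satisfy what remains.
With p2 = false, by the same count on the reduced clause set, 0 assignments work.
Total: 1 + 0 = 1.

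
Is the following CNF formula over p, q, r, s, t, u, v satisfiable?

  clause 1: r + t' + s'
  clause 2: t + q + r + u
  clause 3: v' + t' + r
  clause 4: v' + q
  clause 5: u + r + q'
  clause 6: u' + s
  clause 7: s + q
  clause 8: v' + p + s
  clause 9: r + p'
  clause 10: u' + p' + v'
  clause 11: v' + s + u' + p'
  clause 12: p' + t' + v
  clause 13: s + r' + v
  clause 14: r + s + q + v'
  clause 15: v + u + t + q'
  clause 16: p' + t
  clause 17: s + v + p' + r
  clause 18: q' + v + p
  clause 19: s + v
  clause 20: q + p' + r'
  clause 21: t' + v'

Suppose v = 1.
From the singleton clause (q), q = 1.
From the singleton clause (t'), t = 0.
From the singleton clause (p'), p = 0.
From the singleton clause (s), s = 1.
Suppose u = 0.
From the singleton clause (r), r = 1.
All clauses are satisfied.
A satisfying assignment: p ↦ 0; q ↦ 1; r ↦ 1; s ↦ 1; t ↦ 0; u ↦ 0; v ↦ 1.

Satisfiable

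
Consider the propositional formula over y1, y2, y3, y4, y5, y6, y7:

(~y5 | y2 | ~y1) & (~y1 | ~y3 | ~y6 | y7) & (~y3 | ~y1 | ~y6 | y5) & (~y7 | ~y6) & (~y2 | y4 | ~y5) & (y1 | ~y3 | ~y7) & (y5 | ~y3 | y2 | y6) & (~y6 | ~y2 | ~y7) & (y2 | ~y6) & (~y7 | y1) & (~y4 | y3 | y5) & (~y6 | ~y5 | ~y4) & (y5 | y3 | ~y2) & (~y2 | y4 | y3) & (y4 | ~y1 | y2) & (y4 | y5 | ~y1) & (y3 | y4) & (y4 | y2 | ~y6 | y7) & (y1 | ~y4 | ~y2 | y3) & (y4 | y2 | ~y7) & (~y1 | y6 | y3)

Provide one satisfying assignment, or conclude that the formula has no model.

y1 ↦ 0, y2 ↦ 1, y3 ↦ 1, y4 ↦ 1, y5 ↦ 0, y6 ↦ 1, y7 ↦ 0

Suppose y7 = 0.
Suppose y2 = 1.
Suppose y4 = 1.
Suppose y3 = 1.
Suppose y1 = 0.
Suppose y6 = 1.
From the singleton clause (~y5), y5 = 0.
All clauses are satisfied.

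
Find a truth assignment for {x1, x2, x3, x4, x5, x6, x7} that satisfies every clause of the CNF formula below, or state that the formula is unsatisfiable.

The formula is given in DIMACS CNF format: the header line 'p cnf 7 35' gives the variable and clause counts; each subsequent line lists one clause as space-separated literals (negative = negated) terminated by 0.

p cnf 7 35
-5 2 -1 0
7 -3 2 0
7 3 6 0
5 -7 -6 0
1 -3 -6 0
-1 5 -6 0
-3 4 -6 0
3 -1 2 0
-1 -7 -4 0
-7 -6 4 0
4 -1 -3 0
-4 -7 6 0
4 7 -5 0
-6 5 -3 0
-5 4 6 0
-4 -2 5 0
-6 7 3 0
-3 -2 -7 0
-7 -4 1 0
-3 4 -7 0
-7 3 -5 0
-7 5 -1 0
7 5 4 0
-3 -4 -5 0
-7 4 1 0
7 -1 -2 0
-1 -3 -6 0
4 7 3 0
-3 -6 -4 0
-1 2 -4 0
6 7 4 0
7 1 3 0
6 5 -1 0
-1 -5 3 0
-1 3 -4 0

UNSATISFIABLE

Suppose x5 = False.
Suppose x7 = False.
Unit clause (x4) forces x4 = True.
Unit clause (¬x2) forces x2 = False.
Unit clause (¬x3) forces x3 = False.
Unit clause (x6) forces x6 = True.
That conflicts with the unit clause (¬x6).
Backtrack on x7: now try x7 = True.
Unit clause (¬x6) forces x6 = False.
Unit clause (¬x4) forces x4 = False.
Unit clause (¬x3) forces x3 = False.
Unit clause (¬x1) forces x1 = False.
That conflicts with the unit clause (x1).
Neither x7 = True nor x7 = False works.
Backtrack on x5: now try x5 = True.
Suppose x2 = True.
Suppose x4 = True.
Unit clause (¬x3) forces x3 = False.
Unit clause (¬x7) forces x7 = False.
Unit clause (x6) forces x6 = True.
That conflicts with the unit clause (¬x6).
Backtrack on x4: now try x4 = False.
Unit clause (x7) forces x7 = True.
Unit clause (¬x6) forces x6 = False.
That conflicts with the unit clause (x6).
Neither x4 = True nor x4 = False works.
Backtrack on x2: now try x2 = False.
Unit clause (¬x1) forces x1 = False.
Suppose x7 = True.
Unit clause (¬x4) forces x4 = False.
That conflicts with the unit clause (x4).
Backtrack on x7: now try x7 = False.
Unit clause (¬x3) forces x3 = False.
That conflicts with the unit clause (x3).
Neither x7 = True nor x7 = False works.
Neither x2 = True nor x2 = False works.
Neither x5 = True nor x5 = False works.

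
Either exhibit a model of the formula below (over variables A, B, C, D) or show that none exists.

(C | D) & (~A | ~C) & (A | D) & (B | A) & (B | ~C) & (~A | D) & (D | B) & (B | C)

Case C = 0:
From the singleton clause (D), D = 1.
From the singleton clause (B), B = 1.
Every clause is now satisfied; A is unconstrained.

A: 0, B: 1, C: 0, D: 1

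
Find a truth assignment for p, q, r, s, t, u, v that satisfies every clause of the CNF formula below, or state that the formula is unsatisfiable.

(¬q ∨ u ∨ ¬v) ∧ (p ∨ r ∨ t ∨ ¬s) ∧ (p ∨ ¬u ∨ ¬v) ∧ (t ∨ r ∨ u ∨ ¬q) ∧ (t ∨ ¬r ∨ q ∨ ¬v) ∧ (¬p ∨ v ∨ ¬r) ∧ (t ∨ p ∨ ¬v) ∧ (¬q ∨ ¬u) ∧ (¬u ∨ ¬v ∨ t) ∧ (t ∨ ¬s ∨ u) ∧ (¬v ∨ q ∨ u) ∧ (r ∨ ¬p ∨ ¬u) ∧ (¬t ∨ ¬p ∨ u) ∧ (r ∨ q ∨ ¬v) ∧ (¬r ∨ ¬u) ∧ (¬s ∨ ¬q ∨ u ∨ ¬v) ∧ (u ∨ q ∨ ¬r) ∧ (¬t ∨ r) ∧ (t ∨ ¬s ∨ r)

Try q = False.
Try v = False.
Try p = False.
Try r = False.
(¬t) alone gives t = False.
(¬s) alone gives s = False.
Every clause is now satisfied; u is unconstrained.

p: False,  q: False,  r: False,  s: False,  t: False,  u: True,  v: False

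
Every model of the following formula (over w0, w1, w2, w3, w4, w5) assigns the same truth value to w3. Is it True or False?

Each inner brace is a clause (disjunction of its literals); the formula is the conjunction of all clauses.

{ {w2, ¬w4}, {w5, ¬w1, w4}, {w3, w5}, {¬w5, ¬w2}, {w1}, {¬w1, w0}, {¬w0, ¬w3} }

Suppose w3 = True.
From the singleton clause (w1), w1 = True.
From the singleton clause (w0), w0 = True.
That conflicts with the unit clause (¬w0).
So every satisfying assignment has w3 = False.

False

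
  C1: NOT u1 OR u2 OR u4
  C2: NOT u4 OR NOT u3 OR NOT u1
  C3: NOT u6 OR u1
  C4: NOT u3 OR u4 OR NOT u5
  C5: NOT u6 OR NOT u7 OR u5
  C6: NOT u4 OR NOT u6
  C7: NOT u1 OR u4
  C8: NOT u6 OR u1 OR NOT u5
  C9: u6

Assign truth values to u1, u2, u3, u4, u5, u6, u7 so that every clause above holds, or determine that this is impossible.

Unit clause (u6) forces u6 = true.
Unit clause (u1) forces u1 = true.
Unit clause (NOT u4) forces u4 = false.
But (u4) is also a unit clause — contradiction.

UNSATISFIABLE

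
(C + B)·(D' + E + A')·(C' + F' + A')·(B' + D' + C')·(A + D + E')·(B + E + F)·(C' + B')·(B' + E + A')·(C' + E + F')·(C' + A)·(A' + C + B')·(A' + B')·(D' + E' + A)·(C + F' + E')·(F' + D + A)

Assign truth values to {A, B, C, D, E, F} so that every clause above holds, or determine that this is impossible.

Case C = 1:
The clause (B') is unit, so B = 0.
The clause (A) is unit, so A = 1.
The clause (F') is unit, so F = 0.
The clause (E) is unit, so E = 1.
Every clause is now satisfied; D is unconstrained.

A=1,  B=0,  C=1,  D=0,  E=1,  F=0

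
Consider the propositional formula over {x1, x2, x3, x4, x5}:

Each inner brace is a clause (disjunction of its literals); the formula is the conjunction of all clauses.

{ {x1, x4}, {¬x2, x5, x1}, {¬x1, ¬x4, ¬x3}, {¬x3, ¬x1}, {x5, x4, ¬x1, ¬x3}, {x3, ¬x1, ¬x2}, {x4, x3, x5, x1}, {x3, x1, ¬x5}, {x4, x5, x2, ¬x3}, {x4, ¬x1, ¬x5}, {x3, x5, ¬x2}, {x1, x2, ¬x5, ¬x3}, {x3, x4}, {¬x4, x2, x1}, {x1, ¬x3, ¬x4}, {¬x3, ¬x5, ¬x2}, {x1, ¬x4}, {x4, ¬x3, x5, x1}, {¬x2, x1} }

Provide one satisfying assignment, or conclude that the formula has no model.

Branch on x1: set x1 = True.
(¬x3) alone gives x3 = False.
(¬x2) alone gives x2 = False.
(x4) alone gives x4 = True.
All clauses hold; x5 can take either value.

x1=True, x2=False, x3=False, x4=True, x5=True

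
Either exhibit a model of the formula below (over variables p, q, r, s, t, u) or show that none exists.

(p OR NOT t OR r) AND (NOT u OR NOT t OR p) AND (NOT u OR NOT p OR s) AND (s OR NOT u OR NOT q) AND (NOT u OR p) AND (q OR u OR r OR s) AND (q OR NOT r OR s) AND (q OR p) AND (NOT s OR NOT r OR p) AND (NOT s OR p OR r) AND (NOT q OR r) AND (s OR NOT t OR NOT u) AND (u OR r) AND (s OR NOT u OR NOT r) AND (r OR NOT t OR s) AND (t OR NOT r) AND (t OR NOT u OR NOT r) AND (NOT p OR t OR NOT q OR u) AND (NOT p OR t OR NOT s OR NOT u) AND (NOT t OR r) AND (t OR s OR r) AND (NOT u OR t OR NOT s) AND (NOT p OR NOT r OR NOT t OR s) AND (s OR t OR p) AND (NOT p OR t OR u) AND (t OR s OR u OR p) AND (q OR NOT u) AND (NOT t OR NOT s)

Suppose u = false.
(r) alone gives r = true.
(t) alone gives t = true.
(NOT s) alone gives s = false.
(q) alone gives q = true.
(NOT p) alone gives p = false.
Every clause now holds.

p ↦ false, q ↦ true, r ↦ true, s ↦ false, t ↦ true, u ↦ false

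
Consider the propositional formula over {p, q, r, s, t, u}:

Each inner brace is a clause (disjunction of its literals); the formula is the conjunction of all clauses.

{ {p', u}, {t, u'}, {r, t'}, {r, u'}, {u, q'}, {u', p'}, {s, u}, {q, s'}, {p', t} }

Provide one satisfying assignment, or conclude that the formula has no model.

Case p = 0:
Case t = 1:
(r) alone gives r = 1.
Case u = 1:
Case q = 1:
Every clause is now satisfied; s is unconstrained.

p=0, q=1, r=1, s=1, t=1, u=1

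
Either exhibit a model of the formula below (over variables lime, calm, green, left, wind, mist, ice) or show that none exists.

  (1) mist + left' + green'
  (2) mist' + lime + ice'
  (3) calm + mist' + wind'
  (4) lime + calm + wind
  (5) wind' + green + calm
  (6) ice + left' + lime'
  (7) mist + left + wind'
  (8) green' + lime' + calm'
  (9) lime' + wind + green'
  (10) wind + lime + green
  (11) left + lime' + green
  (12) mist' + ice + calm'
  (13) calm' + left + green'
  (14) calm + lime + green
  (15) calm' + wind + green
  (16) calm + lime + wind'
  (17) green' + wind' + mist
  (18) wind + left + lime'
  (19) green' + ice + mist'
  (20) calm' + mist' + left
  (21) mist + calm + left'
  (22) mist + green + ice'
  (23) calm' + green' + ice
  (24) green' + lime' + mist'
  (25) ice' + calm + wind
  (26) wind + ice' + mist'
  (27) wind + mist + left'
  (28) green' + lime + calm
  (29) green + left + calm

Branch on mist: set mist = 0.
Branch on left: set left = 1.
Unit clause (green') forces green = 0.
Unit clause (calm) forces calm = 1.
Unit clause (wind) forces wind = 1.
Unit clause (ice') forces ice = 0.
Unit clause (lime') forces lime = 0.
Every clause now holds.

lime: 0,  calm: 1,  green: 0,  left: 1,  wind: 1,  mist: 0,  ice: 0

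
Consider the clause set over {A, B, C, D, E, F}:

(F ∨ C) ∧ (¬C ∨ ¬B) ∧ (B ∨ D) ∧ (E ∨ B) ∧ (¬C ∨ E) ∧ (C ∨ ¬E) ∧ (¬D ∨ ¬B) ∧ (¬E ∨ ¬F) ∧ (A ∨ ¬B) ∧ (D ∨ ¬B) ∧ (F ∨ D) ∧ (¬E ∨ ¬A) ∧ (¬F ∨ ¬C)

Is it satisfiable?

Case F = False:
(C) alone gives C = True.
(¬B) alone gives B = False.
(D) alone gives D = True.
(E) alone gives E = True.
(¬A) alone gives A = False.
Every clause now holds.
A satisfying assignment: A=False,  B=False,  C=True,  D=True,  E=True,  F=False.

Satisfiable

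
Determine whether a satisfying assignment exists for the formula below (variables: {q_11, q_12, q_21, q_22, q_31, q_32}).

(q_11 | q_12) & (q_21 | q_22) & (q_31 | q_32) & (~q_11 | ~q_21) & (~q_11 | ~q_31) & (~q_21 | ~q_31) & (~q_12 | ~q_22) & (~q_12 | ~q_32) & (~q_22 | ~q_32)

Branch on q_11: set q_11 = 1.
(~q_21) alone gives q_21 = 0.
(q_22) alone gives q_22 = 1.
(~q_31) alone gives q_31 = 0.
(q_32) alone gives q_32 = 1.
That conflicts with the unit clause (~q_32).
Backtrack on q_11: now try q_11 = 0.
(q_12) alone gives q_12 = 1.
(~q_22) alone gives q_22 = 0.
(q_21) alone gives q_21 = 1.
(~q_31) alone gives q_31 = 0.
(q_32) alone gives q_32 = 1.
That conflicts with the unit clause (~q_32).
Either choice for q_11 ends in contradiction.
No assignment satisfies every clause.

Unsatisfiable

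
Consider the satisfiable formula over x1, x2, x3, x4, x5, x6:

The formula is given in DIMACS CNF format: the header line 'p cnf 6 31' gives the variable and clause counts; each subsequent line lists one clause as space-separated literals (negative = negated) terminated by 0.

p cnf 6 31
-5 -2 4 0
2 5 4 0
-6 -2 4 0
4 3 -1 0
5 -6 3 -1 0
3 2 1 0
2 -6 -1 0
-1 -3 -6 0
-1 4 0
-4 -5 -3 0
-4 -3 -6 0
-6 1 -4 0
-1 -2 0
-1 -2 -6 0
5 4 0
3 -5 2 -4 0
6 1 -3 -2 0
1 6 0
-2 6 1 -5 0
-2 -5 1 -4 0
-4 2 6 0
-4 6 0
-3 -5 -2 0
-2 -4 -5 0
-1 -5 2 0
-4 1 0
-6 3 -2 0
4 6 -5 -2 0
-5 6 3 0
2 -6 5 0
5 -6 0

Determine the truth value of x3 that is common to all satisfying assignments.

Suppose x3 = False.
Case x4 = True:
The clause (x6) is unit, so x6 = True.
The clause (x1) is unit, so x1 = True.
The clause (x5) is unit, so x5 = True.
The clause (x2) is unit, so x2 = True.
That conflicts with the unit clause (¬x2).
That branch fails; take x4 = False instead.
The clause (¬x1) is unit, so x1 = False.
The clause (x2) is unit, so x2 = True.
The clause (¬x5) is unit, so x5 = False.
That conflicts with the unit clause (x5).
Neither x4 = True nor x4 = False works.
So every satisfying assignment has x3 = True.

True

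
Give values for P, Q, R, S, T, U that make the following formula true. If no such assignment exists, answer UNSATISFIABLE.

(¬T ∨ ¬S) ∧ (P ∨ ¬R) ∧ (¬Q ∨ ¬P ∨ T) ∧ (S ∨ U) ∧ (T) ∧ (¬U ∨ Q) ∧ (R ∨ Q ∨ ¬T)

Unit clause (T) forces T = True.
Unit clause (¬S) forces S = False.
Unit clause (U) forces U = True.
Unit clause (Q) forces Q = True.
Suppose P = False.
Unit clause (¬R) forces R = False.
All clauses are satisfied.

P=False; Q=True; R=False; S=False; T=True; U=True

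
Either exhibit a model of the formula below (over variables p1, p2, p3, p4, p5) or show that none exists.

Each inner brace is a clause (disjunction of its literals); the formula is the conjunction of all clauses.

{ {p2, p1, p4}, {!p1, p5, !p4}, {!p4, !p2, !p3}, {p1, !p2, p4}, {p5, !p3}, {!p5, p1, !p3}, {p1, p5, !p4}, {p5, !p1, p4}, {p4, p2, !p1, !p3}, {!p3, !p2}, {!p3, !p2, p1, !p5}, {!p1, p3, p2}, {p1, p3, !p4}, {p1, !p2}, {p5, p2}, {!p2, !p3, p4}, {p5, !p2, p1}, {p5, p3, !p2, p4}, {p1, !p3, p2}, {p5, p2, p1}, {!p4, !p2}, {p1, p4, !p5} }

p1: true, p2: false, p3: true, p4: true, p5: true

Case p5 = true:
Case p1 = true:
Case p3 = true:
The clause (!p2) is unit, so p2 = false.
The clause (p4) is unit, so p4 = true.
This assignment satisfies each clause.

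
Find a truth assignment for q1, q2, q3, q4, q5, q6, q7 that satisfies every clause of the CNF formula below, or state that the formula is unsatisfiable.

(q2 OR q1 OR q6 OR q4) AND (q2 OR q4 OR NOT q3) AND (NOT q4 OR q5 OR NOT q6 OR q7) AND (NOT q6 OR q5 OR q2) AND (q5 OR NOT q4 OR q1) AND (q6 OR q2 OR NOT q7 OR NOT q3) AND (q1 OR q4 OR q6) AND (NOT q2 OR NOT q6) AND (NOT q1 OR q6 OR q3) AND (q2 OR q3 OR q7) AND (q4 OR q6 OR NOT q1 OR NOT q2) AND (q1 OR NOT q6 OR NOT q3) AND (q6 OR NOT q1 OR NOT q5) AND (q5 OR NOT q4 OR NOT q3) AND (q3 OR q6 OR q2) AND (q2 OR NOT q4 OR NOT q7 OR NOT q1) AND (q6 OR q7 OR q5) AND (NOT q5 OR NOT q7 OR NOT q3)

q1=true,  q2=false,  q3=false,  q4=false,  q5=true,  q6=true,  q7=true

Suppose q2 = false.
Suppose q4 = false.
(NOT q3) alone gives q3 = false.
(q7) alone gives q7 = true.
(q6) alone gives q6 = true.
(q5) alone gives q5 = true.
No clause remains; q1 is free.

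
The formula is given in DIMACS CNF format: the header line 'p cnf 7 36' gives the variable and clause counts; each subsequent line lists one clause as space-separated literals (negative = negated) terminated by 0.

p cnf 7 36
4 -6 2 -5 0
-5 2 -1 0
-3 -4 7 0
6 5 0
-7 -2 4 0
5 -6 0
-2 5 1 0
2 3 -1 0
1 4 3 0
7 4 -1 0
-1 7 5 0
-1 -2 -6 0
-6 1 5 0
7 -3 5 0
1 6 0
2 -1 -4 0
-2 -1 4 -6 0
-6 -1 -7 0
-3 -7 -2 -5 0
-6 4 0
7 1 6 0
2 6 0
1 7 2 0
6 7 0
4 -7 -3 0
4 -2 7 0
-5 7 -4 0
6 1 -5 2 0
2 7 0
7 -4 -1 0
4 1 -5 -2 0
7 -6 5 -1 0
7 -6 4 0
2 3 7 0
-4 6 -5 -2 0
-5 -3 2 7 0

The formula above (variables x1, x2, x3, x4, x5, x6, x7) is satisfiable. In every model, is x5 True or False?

True

Suppose x5 = False.
(x6) alone gives x6 = True.
But (¬x6) is also a unit clause — contradiction.
So every satisfying assignment has x5 = True.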